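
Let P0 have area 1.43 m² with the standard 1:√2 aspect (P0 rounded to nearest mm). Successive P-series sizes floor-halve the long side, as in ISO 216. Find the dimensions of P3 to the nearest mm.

355 × 503 mm

Let P0's short side be w mm. w · w√2 = 1.43 m² = 1,430,000 mm², so w ≈ 1005.6 mm and w√2 ≈ 1422.1 mm → P0 = 1006 × 1422 mm.
P1: ⌊1422/2⌋ × 1006 = 711 × 1006 mm
P2: ⌊1006/2⌋ × 711 = 503 × 711 mm
P3: ⌊711/2⌋ × 503 = 355 × 503 mm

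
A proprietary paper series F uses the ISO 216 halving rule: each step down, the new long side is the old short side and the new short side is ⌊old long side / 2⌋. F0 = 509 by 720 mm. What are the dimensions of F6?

63 × 90 mm

F1: ⌊720/2⌋ × 509 = 360 × 509 mm
F2: ⌊509/2⌋ × 360 = 254 × 360 mm
F3: ⌊360/2⌋ × 254 = 180 × 254 mm
F4: ⌊254/2⌋ × 180 = 127 × 180 mm
F5: ⌊180/2⌋ × 127 = 90 × 127 mm
F6: ⌊127/2⌋ × 90 = 63 × 90 mm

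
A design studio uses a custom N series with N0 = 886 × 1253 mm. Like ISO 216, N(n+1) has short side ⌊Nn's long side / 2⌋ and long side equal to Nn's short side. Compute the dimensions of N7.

78 × 110 mm

N1 = 626 × 886 mm (from N0 by 1 halving).
N2: ⌊886/2⌋ × 626 = 443 × 626 mm
N3: ⌊626/2⌋ × 443 = 313 × 443 mm
N4: ⌊443/2⌋ × 313 = 221 × 313 mm
N5: ⌊313/2⌋ × 221 = 156 × 221 mm
N6: ⌊221/2⌋ × 156 = 110 × 156 mm
N7: ⌊156/2⌋ × 110 = 78 × 110 mm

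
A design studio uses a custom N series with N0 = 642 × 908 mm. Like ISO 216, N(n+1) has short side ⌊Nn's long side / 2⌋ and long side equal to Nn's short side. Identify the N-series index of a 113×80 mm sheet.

N6

N0: 642 × 908 mm
N1: 454 × 642 mm
N2: 321 × 454 mm
N3: 227 × 321 mm
N4: 160 × 227 mm
N5: 113 × 160 mm
N6: 80 × 113 mm
N7: 56 × 80 mm
→ matches N6.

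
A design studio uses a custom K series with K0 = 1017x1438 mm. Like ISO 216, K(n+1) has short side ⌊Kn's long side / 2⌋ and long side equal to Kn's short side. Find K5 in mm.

K1: ⌊1438/2⌋ × 1017 = 719 × 1017 mm
K2: ⌊1017/2⌋ × 719 = 508 × 719 mm
K3: ⌊719/2⌋ × 508 = 359 × 508 mm
K4: ⌊508/2⌋ × 359 = 254 × 359 mm
K5: ⌊359/2⌋ × 254 = 179 × 254 mm

179 × 254 mm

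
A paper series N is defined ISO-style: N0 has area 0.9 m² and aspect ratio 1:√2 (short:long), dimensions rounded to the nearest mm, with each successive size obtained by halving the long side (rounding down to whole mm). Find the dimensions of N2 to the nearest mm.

399 × 564 mm

Let N0's short side be w mm. w · w√2 = 0.9 m² = 900,000 mm², so w ≈ 797.7 mm and w√2 ≈ 1128.2 mm → N0 = 798 × 1128 mm.
N1: ⌊1128/2⌋ × 798 = 564 × 798 mm
N2: ⌊798/2⌋ × 564 = 399 × 564 mm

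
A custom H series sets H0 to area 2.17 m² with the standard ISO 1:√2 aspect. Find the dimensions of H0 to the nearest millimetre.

Let the short side be w mm. Then w · w√2 = 2.17 m² = 2,170,000 mm².
w² = 2,170,000/√2, so w ≈ 1238.7 mm; long side = w√2 ≈ 1751.8 mm.

1239 × 1752 mm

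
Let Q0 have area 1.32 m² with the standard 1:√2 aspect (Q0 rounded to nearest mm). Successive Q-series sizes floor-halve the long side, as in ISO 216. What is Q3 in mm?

Let Q0's short side be w mm. w · w√2 = 1.32 m² = 1,320,000 mm², so w ≈ 966.1 mm and w√2 ≈ 1366.3 mm → Q0 = 966 × 1366 mm.
Q1: ⌊1366/2⌋ × 966 = 683 × 966 mm
Q2: ⌊966/2⌋ × 683 = 483 × 683 mm
Q3: ⌊683/2⌋ × 483 = 341 × 483 mm

341 × 483 mm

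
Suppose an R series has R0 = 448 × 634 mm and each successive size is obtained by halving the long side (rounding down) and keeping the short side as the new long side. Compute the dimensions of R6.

56 × 79 mm

R1: ⌊634/2⌋ × 448 = 317 × 448 mm
R2: ⌊448/2⌋ × 317 = 224 × 317 mm
R3: ⌊317/2⌋ × 224 = 158 × 224 mm
R4: ⌊224/2⌋ × 158 = 112 × 158 mm
R5: ⌊158/2⌋ × 112 = 79 × 112 mm
R6: ⌊112/2⌋ × 79 = 56 × 79 mm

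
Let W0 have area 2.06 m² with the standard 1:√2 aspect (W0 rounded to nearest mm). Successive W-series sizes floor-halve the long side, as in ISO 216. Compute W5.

Let W0's short side be w mm. w · w√2 = 2.06 m² = 2,060,000 mm², so w ≈ 1206.9 mm and w√2 ≈ 1706.8 mm → W0 = 1207 × 1707 mm.
W1: ⌊1707/2⌋ × 1207 = 853 × 1207 mm
W2: ⌊1207/2⌋ × 853 = 603 × 853 mm
W3: ⌊853/2⌋ × 603 = 426 × 603 mm
W4: ⌊603/2⌋ × 426 = 301 × 426 mm
W5: ⌊426/2⌋ × 301 = 213 × 301 mm

213 × 301 mm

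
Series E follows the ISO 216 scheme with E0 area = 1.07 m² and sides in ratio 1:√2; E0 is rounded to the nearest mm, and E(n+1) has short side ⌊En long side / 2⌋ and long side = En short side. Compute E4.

Let E0's short side be w mm. w · w√2 = 1.07 m² = 1,070,000 mm², so w ≈ 869.8 mm and w√2 ≈ 1230.1 mm → E0 = 870 × 1230 mm.
E1: ⌊1230/2⌋ × 870 = 615 × 870 mm
E2: ⌊870/2⌋ × 615 = 435 × 615 mm
E3: ⌊615/2⌋ × 435 = 307 × 435 mm
E4: ⌊435/2⌋ × 307 = 217 × 307 mm

217 × 307 mm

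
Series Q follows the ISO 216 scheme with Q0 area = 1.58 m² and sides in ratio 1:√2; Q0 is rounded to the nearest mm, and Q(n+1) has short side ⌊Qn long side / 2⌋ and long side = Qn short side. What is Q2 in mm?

528 × 747 mm

Let Q0's short side be w mm. w · w√2 = 1.58 m² = 1,580,000 mm², so w ≈ 1057.0 mm and w√2 ≈ 1494.8 mm → Q0 = 1057 × 1495 mm.
Q1: ⌊1495/2⌋ × 1057 = 747 × 1057 mm
Q2: ⌊1057/2⌋ × 747 = 528 × 747 mm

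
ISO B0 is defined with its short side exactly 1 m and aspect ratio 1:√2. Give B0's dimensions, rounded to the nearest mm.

Short side = 1000 mm; long side = 1000√2 ≈ 1414.2 mm.

1000 × 1414 mm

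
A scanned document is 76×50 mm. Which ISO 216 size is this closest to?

Aspect ratio 76/50 ≈ 1.520 (ISO target is √2 ≈ 1.414).
In the A-series (A0 area = 1 m²): A8 = 52 × 74 mm.
Off by 4 mm total — nearest standard size.

A8 (52 × 74 mm)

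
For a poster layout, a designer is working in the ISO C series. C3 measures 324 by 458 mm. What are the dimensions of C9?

40 × 57 mm

C4: ⌊458/2⌋ × 324 = 229 × 324 mm
C5: ⌊324/2⌋ × 229 = 162 × 229 mm
C6: ⌊229/2⌋ × 162 = 114 × 162 mm
C7: ⌊162/2⌋ × 114 = 81 × 114 mm
C8: ⌊114/2⌋ × 81 = 57 × 81 mm
C9: ⌊81/2⌋ × 57 = 40 × 57 mm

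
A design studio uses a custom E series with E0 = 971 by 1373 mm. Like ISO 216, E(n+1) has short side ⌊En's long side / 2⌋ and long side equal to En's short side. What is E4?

242 × 343 mm

E1: ⌊1373/2⌋ × 971 = 686 × 971 mm
E2: ⌊971/2⌋ × 686 = 485 × 686 mm
E3: ⌊686/2⌋ × 485 = 343 × 485 mm
E4: ⌊485/2⌋ × 343 = 242 × 343 mm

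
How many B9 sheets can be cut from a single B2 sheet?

128

Each ISO step halves the sheet: 1 × B2 → 2 × B3 → 4 × B4 → 8 × B5 → …
From B2 to B9 is 7 halving steps: 2^7 = 128.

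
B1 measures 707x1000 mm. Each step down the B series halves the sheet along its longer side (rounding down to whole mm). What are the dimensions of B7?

88 × 125 mm

B2: ⌊1000/2⌋ × 707 = 500 × 707 mm
B3: ⌊707/2⌋ × 500 = 353 × 500 mm
B4: ⌊500/2⌋ × 353 = 250 × 353 mm
B5: ⌊353/2⌋ × 250 = 176 × 250 mm
B6: ⌊250/2⌋ × 176 = 125 × 176 mm
B7: ⌊176/2⌋ × 125 = 88 × 125 mm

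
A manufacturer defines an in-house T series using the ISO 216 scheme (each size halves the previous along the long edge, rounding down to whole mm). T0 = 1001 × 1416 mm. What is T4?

250 × 354 mm

T1: ⌊1416/2⌋ × 1001 = 708 × 1001 mm
T2: ⌊1001/2⌋ × 708 = 500 × 708 mm
T3: ⌊708/2⌋ × 500 = 354 × 500 mm
T4: ⌊500/2⌋ × 354 = 250 × 354 mm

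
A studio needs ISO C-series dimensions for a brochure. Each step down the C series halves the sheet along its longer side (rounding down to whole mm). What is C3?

324 × 458 mm

C0 = 917 × 1297 mm (C0 is the geometric mean of A0 and B0, aspect 1:√2).
C1: ⌊1297/2⌋ × 917 = 648 × 917 mm
C2: ⌊917/2⌋ × 648 = 458 × 648 mm
C3: ⌊648/2⌋ × 458 = 324 × 458 mm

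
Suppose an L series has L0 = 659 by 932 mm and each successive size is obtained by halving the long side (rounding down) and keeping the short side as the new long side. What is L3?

L1: ⌊932/2⌋ × 659 = 466 × 659 mm
L2: ⌊659/2⌋ × 466 = 329 × 466 mm
L3: ⌊466/2⌋ × 329 = 233 × 329 mm

233 × 329 mm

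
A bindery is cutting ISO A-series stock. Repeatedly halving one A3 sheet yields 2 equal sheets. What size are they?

2 = 2^1, so 1 halving step.
A3 → A4 → … → A4 after 1 step.

A4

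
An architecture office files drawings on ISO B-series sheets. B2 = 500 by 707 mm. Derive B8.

62 × 88 mm

B3: ⌊707/2⌋ × 500 = 353 × 500 mm
B4: ⌊500/2⌋ × 353 = 250 × 353 mm
B5: ⌊353/2⌋ × 250 = 176 × 250 mm
B6: ⌊250/2⌋ × 176 = 125 × 176 mm
B7: ⌊176/2⌋ × 125 = 88 × 125 mm
B8: ⌊125/2⌋ × 88 = 62 × 88 mm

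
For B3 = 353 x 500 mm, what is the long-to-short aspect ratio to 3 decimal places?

500 / 353 = 1.416
ISO 216 targets √2 ≈ 1.414; the +0.002 deviation is from mm rounding.

1.416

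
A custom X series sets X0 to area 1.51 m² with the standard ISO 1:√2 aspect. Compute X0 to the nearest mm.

Let the short side be w mm. Then w · w√2 = 1.51 m² = 1,510,000 mm².
w² = 1,510,000/√2, so w ≈ 1033.3 mm; long side = w√2 ≈ 1461.3 mm.

1033 × 1461 mm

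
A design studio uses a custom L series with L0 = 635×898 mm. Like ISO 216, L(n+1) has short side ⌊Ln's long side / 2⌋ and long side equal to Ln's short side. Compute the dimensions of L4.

158 × 224 mm

L1: ⌊898/2⌋ × 635 = 449 × 635 mm
L2: ⌊635/2⌋ × 449 = 317 × 449 mm
L3: ⌊449/2⌋ × 317 = 224 × 317 mm
L4: ⌊317/2⌋ × 224 = 158 × 224 mm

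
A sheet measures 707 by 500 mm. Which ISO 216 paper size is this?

Aspect ratio 707/500 ≈ 1.414 — close to the ISO √2 ≈ 1.414.
In the B-series (B0 = 1000 × 1414 mm): B2 = 500 × 707 mm.

B2 (500 × 707 mm)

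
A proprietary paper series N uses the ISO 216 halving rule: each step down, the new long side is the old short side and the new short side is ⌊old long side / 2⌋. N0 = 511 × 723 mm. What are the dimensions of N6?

N1: ⌊723/2⌋ × 511 = 361 × 511 mm
N2: ⌊511/2⌋ × 361 = 255 × 361 mm
N3: ⌊361/2⌋ × 255 = 180 × 255 mm
N4: ⌊255/2⌋ × 180 = 127 × 180 mm
N5: ⌊180/2⌋ × 127 = 90 × 127 mm
N6: ⌊127/2⌋ × 90 = 63 × 90 mm

63 × 90 mm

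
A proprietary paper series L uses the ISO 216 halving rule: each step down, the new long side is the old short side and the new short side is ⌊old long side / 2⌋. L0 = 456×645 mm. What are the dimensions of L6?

L1 = 322 × 456 mm (from L0 by 1 halving).
L2: ⌊456/2⌋ × 322 = 228 × 322 mm
L3: ⌊322/2⌋ × 228 = 161 × 228 mm
L4: ⌊228/2⌋ × 161 = 114 × 161 mm
L5: ⌊161/2⌋ × 114 = 80 × 114 mm
L6: ⌊114/2⌋ × 80 = 57 × 80 mm

57 × 80 mm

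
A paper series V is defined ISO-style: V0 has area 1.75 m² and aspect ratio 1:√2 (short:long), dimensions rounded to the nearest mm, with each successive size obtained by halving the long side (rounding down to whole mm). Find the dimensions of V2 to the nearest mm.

Let V0's short side be w mm. w · w√2 = 1.75 m² = 1,750,000 mm², so w ≈ 1112.4 mm and w√2 ≈ 1573.2 mm → V0 = 1112 × 1573 mm.
V1: ⌊1573/2⌋ × 1112 = 786 × 1112 mm
V2: ⌊1112/2⌋ × 786 = 556 × 786 mm

556 × 786 mm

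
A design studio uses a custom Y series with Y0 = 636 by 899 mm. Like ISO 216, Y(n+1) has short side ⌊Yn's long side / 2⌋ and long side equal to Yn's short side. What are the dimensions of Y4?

159 × 224 mm

Y1 = 449 × 636 mm (from Y0 by 1 halving).
Y2: ⌊636/2⌋ × 449 = 318 × 449 mm
Y3: ⌊449/2⌋ × 318 = 224 × 318 mm
Y4: ⌊318/2⌋ × 224 = 159 × 224 mm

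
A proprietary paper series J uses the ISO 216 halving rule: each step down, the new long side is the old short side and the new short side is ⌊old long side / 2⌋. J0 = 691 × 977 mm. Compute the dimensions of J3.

244 × 345 mm

J1: ⌊977/2⌋ × 691 = 488 × 691 mm
J2: ⌊691/2⌋ × 488 = 345 × 488 mm
J3: ⌊488/2⌋ × 345 = 244 × 345 mm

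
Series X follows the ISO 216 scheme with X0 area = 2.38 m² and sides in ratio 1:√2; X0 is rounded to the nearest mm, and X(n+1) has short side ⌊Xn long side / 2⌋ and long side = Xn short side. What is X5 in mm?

229 × 324 mm

Let X0's short side be w mm. w · w√2 = 2.38 m² = 2,380,000 mm², so w ≈ 1297.3 mm and w√2 ≈ 1834.6 mm → X0 = 1297 × 1835 mm.
X1: ⌊1835/2⌋ × 1297 = 917 × 1297 mm
X2: ⌊1297/2⌋ × 917 = 648 × 917 mm
X3: ⌊917/2⌋ × 648 = 458 × 648 mm
X4: ⌊648/2⌋ × 458 = 324 × 458 mm
X5: ⌊458/2⌋ × 324 = 229 × 324 mm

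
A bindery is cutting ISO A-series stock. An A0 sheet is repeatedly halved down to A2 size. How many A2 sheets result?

4

Each ISO step halves the sheet: 1 × A0 → 2 × A1 → 4 × A2
From A0 to A2 is 2 halving steps: 2^2 = 4.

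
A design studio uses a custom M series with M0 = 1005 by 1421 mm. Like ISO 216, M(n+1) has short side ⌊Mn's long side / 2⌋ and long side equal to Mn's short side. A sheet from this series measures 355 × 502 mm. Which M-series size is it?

M3

M0: 1005 × 1421 mm
M1: 710 × 1005 mm
M2: 502 × 710 mm
M3: 355 × 502 mm
M4: 251 × 355 mm
→ matches M3.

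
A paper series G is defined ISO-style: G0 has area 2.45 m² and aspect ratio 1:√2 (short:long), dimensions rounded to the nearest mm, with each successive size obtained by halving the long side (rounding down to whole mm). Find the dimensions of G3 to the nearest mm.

465 × 658 mm

Let G0's short side be w mm. w · w√2 = 2.45 m² = 2,450,000 mm², so w ≈ 1316.2 mm and w√2 ≈ 1861.4 mm → G0 = 1316 × 1861 mm.
G1: ⌊1861/2⌋ × 1316 = 930 × 1316 mm
G2: ⌊1316/2⌋ × 930 = 658 × 930 mm
G3: ⌊930/2⌋ × 658 = 465 × 658 mm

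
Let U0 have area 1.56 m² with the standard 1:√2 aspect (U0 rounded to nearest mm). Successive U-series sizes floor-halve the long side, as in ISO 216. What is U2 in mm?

525 × 742 mm

Let U0's short side be w mm. w · w√2 = 1.56 m² = 1,560,000 mm², so w ≈ 1050.3 mm and w√2 ≈ 1485.3 mm → U0 = 1050 × 1485 mm.
U1: ⌊1485/2⌋ × 1050 = 742 × 1050 mm
U2: ⌊1050/2⌋ × 742 = 525 × 742 mm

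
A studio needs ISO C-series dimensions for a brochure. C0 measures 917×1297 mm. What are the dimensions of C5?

162 × 229 mm

C1: ⌊1297/2⌋ × 917 = 648 × 917 mm
C2: ⌊917/2⌋ × 648 = 458 × 648 mm
C3: ⌊648/2⌋ × 458 = 324 × 458 mm
C4: ⌊458/2⌋ × 324 = 229 × 324 mm
C5: ⌊324/2⌋ × 229 = 162 × 229 mm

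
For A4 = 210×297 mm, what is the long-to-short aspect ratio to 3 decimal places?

1.414

297 / 210 = 1.414
Matches √2 ≈ 1.414 — the ISO 216 defining ratio.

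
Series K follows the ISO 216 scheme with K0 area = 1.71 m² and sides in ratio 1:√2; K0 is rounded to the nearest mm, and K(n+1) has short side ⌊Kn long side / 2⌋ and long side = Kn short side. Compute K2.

550 × 777 mm

Let K0's short side be w mm. w · w√2 = 1.71 m² = 1,710,000 mm², so w ≈ 1099.6 mm and w√2 ≈ 1555.1 mm → K0 = 1100 × 1555 mm.
K1: ⌊1555/2⌋ × 1100 = 777 × 1100 mm
K2: ⌊1100/2⌋ × 777 = 550 × 777 mm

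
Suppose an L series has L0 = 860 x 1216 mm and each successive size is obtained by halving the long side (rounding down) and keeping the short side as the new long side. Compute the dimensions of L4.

215 × 304 mm

L1: ⌊1216/2⌋ × 860 = 608 × 860 mm
L2: ⌊860/2⌋ × 608 = 430 × 608 mm
L3: ⌊608/2⌋ × 430 = 304 × 430 mm
L4: ⌊430/2⌋ × 304 = 215 × 304 mm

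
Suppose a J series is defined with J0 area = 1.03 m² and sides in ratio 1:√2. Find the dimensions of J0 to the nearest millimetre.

Let the short side be w mm. Then w · w√2 = 1.03 m² = 1,030,000 mm².
w² = 1,030,000/√2, so w ≈ 853.4 mm; long side = w√2 ≈ 1206.9 mm.

853 × 1207 mm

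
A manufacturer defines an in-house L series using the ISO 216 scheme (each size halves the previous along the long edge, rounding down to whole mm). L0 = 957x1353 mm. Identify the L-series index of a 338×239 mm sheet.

L0: 957 × 1353 mm
L1: 676 × 957 mm
L2: 478 × 676 mm
L3: 338 × 478 mm
L4: 239 × 338 mm
L5: 169 × 239 mm
→ matches L4.

L4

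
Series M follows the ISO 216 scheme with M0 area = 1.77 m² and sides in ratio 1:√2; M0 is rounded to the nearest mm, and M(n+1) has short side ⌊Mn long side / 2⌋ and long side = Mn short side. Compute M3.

395 × 559 mm

Let M0's short side be w mm. w · w√2 = 1.77 m² = 1,770,000 mm², so w ≈ 1118.7 mm and w√2 ≈ 1582.1 mm → M0 = 1119 × 1582 mm.
M1: ⌊1582/2⌋ × 1119 = 791 × 1119 mm
M2: ⌊1119/2⌋ × 791 = 559 × 791 mm
M3: ⌊791/2⌋ × 559 = 395 × 559 mm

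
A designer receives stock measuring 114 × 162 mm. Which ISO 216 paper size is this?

C6 (114 × 162 mm)

Aspect ratio 162/114 ≈ 1.421 — close to the ISO √2 ≈ 1.414.
In the C-series (envelope sizes, between A and B): C6 = 114 × 162 mm.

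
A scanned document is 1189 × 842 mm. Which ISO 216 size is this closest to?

A0 (841 × 1189 mm)

Aspect ratio 1189/842 ≈ 1.412 — close to the ISO √2 ≈ 1.414.
In the A-series (A0 area = 1 m²): A0 = 841 × 1189 mm.
Off by 1 mm total — nearest standard size.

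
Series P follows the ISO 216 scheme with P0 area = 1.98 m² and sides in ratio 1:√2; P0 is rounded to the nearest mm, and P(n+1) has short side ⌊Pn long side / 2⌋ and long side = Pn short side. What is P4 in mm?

295 × 418 mm

Let P0's short side be w mm. w · w√2 = 1.98 m² = 1,980,000 mm², so w ≈ 1183.2 mm and w√2 ≈ 1673.4 mm → P0 = 1183 × 1673 mm.
P1: ⌊1673/2⌋ × 1183 = 836 × 1183 mm
P2: ⌊1183/2⌋ × 836 = 591 × 836 mm
P3: ⌊836/2⌋ × 591 = 418 × 591 mm
P4: ⌊591/2⌋ × 418 = 295 × 418 mm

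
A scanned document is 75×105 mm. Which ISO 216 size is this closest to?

A7 (74 × 105 mm)

Aspect ratio 105/75 ≈ 1.400 — close to the ISO √2 ≈ 1.414.
In the A-series (A0 area = 1 m²): A7 = 74 × 105 mm.
Off by 1 mm total — nearest standard size.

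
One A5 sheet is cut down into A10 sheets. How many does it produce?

32

Each ISO step halves the sheet: 1 × A5 → 2 × A6 → 4 × A7 → 8 × A8 → …
From A5 to A10 is 5 halving steps: 2^5 = 32.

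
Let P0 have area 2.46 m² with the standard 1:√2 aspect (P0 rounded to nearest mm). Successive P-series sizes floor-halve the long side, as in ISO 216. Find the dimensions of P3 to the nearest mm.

466 × 659 mm

Let P0's short side be w mm. w · w√2 = 2.46 m² = 2,460,000 mm², so w ≈ 1318.9 mm and w√2 ≈ 1865.2 mm → P0 = 1319 × 1865 mm.
P1: ⌊1865/2⌋ × 1319 = 932 × 1319 mm
P2: ⌊1319/2⌋ × 932 = 659 × 932 mm
P3: ⌊932/2⌋ × 659 = 466 × 659 mm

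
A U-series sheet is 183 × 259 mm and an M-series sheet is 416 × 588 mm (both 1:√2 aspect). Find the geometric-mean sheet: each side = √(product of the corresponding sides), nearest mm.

Short side: √(183 · 416) = √76128 ≈ 275.9 → 276 mm
Long side: √(259 · 588) = √152292 ≈ 390.2 → 390 mm

276 × 390 mm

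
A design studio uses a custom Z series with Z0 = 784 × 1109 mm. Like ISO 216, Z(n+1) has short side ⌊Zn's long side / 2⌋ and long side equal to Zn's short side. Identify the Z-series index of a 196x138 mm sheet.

Z5

Z0: 784 × 1109 mm
Z1: 554 × 784 mm
Z2: 392 × 554 mm
Z3: 277 × 392 mm
Z4: 196 × 277 mm
Z5: 138 × 196 mm
Z6: 98 × 138 mm
→ matches Z5.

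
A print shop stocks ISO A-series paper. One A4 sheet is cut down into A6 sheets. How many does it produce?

Each ISO step halves the sheet: 1 × A4 → 2 × A5 → 4 × A6
From A4 to A6 is 2 halving steps: 2^2 = 4.

4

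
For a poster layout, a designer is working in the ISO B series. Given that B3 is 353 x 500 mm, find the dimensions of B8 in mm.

B4: ⌊500/2⌋ × 353 = 250 × 353 mm
B5: ⌊353/2⌋ × 250 = 176 × 250 mm
B6: ⌊250/2⌋ × 176 = 125 × 176 mm
B7: ⌊176/2⌋ × 125 = 88 × 125 mm
B8: ⌊125/2⌋ × 88 = 62 × 88 mm

62 × 88 mm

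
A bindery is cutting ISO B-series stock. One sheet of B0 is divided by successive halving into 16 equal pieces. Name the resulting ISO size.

16 = 2^4, so 4 halving steps.
B0 → B1 → … → B4 after 4 steps.

B4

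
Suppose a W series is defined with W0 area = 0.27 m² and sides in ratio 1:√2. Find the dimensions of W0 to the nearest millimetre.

437 × 618 mm

Let the short side be w mm. Then w · w√2 = 0.27 m² = 270,000 mm².
w² = 270,000/√2, so w ≈ 436.9 mm; long side = w√2 ≈ 617.9 mm.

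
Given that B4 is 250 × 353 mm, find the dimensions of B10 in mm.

B5: ⌊353/2⌋ × 250 = 176 × 250 mm
B6: ⌊250/2⌋ × 176 = 125 × 176 mm
B7: ⌊176/2⌋ × 125 = 88 × 125 mm
B8: ⌊125/2⌋ × 88 = 62 × 88 mm
B9: ⌊88/2⌋ × 62 = 44 × 62 mm
B10: ⌊62/2⌋ × 44 = 31 × 44 mm

31 × 44 mm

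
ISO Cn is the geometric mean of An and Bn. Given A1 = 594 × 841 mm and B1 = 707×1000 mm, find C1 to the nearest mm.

Short side: √(594 · 707) = √419958 ≈ 648.0 → 648 mm
Long side: √(841 · 1000) = √841000 ≈ 917.1 → 917 mm

648 × 917 mm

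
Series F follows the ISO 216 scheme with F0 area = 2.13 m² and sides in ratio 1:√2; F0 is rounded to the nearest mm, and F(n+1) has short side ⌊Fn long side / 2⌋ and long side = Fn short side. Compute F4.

306 × 434 mm

Let F0's short side be w mm. w · w√2 = 2.13 m² = 2,130,000 mm², so w ≈ 1227.2 mm and w√2 ≈ 1735.6 mm → F0 = 1227 × 1736 mm.
F1: ⌊1736/2⌋ × 1227 = 868 × 1227 mm
F2: ⌊1227/2⌋ × 868 = 613 × 868 mm
F3: ⌊868/2⌋ × 613 = 434 × 613 mm
F4: ⌊613/2⌋ × 434 = 306 × 434 mm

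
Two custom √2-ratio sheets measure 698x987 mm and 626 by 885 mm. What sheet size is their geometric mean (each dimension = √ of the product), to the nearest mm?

Short side: √(698 · 626) = √436948 ≈ 661.0 → 661 mm
Long side: √(987 · 885) = √873495 ≈ 934.6 → 935 mm

661 × 935 mm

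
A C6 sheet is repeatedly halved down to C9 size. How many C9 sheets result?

C6 = 114 × 162 mm; C9 = 40 × 57 mm.
Each halving step doubles the count; 3 steps from C6 to C9.
2^3 = 8.

8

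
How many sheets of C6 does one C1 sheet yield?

32

C1 = 648 × 917 mm; C6 = 114 × 162 mm.
Each halving step doubles the count; 5 steps from C1 to C6.
2^5 = 32.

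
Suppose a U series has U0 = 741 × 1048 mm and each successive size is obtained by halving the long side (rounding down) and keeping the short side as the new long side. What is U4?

U1: ⌊1048/2⌋ × 741 = 524 × 741 mm
U2: ⌊741/2⌋ × 524 = 370 × 524 mm
U3: ⌊524/2⌋ × 370 = 262 × 370 mm
U4: ⌊370/2⌋ × 262 = 185 × 262 mm

185 × 262 mm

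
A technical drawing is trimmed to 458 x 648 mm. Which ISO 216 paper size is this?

C2 (458 × 648 mm)

Aspect ratio 648/458 ≈ 1.415 — close to the ISO √2 ≈ 1.414.
In the C-series (envelope sizes, between A and B): C2 = 458 × 648 mm.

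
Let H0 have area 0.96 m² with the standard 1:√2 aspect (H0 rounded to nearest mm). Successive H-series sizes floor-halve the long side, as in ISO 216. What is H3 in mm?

291 × 412 mm

Let H0's short side be w mm. w · w√2 = 0.96 m² = 960,000 mm², so w ≈ 823.9 mm and w√2 ≈ 1165.2 mm → H0 = 824 × 1165 mm.
H1: ⌊1165/2⌋ × 824 = 582 × 824 mm
H2: ⌊824/2⌋ × 582 = 412 × 582 mm
H3: ⌊582/2⌋ × 412 = 291 × 412 mm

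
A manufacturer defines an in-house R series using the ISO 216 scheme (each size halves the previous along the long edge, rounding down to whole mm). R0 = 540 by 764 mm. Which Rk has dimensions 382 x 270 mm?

R2

R0: 540 × 764 mm
R1: 382 × 540 mm
R2: 270 × 382 mm
R3: 191 × 270 mm
→ matches R2.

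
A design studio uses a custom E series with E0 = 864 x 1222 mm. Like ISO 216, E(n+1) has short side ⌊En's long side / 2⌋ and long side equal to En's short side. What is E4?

E1: ⌊1222/2⌋ × 864 = 611 × 864 mm
E2: ⌊864/2⌋ × 611 = 432 × 611 mm
E3: ⌊611/2⌋ × 432 = 305 × 432 mm
E4: ⌊432/2⌋ × 305 = 216 × 305 mm

216 × 305 mm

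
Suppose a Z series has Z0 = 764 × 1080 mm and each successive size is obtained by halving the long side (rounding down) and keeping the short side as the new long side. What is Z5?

135 × 191 mm

Z1: ⌊1080/2⌋ × 764 = 540 × 764 mm
Z2: ⌊764/2⌋ × 540 = 382 × 540 mm
Z3: ⌊540/2⌋ × 382 = 270 × 382 mm
Z4: ⌊382/2⌋ × 270 = 191 × 270 mm
Z5: ⌊270/2⌋ × 191 = 135 × 191 mm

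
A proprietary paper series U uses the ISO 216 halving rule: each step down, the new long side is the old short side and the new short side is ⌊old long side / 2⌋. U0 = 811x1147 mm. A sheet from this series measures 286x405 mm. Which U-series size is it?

U0: 811 × 1147 mm
U1: 573 × 811 mm
U2: 405 × 573 mm
U3: 286 × 405 mm
U4: 202 × 286 mm
→ matches U3.

U3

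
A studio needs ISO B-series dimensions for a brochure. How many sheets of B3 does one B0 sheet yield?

B0 = 1000 × 1414 mm; B3 = 353 × 500 mm.
Each halving step doubles the count; 3 steps from B0 to B3.
2^3 = 8.

8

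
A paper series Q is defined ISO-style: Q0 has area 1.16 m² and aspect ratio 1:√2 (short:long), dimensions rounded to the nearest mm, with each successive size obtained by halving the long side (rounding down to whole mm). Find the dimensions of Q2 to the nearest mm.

453 × 640 mm

Let Q0's short side be w mm. w · w√2 = 1.16 m² = 1,160,000 mm², so w ≈ 905.7 mm and w√2 ≈ 1280.8 mm → Q0 = 906 × 1281 mm.
Q1: ⌊1281/2⌋ × 906 = 640 × 906 mm
Q2: ⌊906/2⌋ × 640 = 453 × 640 mm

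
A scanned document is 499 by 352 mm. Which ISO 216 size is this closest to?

B3 (353 × 500 mm)

Aspect ratio 499/352 ≈ 1.418 — close to the ISO √2 ≈ 1.414.
In the B-series (B0 = 1000 × 1414 mm): B3 = 353 × 500 mm.
Off by 2 mm total — nearest standard size.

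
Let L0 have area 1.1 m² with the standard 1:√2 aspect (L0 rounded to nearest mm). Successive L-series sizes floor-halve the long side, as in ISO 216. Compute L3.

311 × 441 mm

Let L0's short side be w mm. w · w√2 = 1.1 m² = 1,100,000 mm², so w ≈ 881.9 mm and w√2 ≈ 1247.3 mm → L0 = 882 × 1247 mm.
L1: ⌊1247/2⌋ × 882 = 623 × 882 mm
L2: ⌊882/2⌋ × 623 = 441 × 623 mm
L3: ⌊623/2⌋ × 441 = 311 × 441 mm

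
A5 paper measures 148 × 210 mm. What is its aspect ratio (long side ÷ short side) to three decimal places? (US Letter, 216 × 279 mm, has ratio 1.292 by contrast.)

210 / 148 = 1.419
ISO 216 targets √2 ≈ 1.414; the +0.005 deviation is from mm rounding.

1.419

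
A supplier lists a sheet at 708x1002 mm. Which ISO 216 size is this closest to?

Aspect ratio 1002/708 ≈ 1.415 — close to the ISO √2 ≈ 1.414.
In the B-series (B0 = 1000 × 1414 mm): B1 = 707 × 1000 mm.
Off by 3 mm total — nearest standard size.

B1 (707 × 1000 mm)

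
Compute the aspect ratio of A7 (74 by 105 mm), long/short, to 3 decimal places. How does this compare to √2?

1.419

105 / 74 = 1.419
ISO 216 targets √2 ≈ 1.414; the +0.005 deviation is from mm rounding.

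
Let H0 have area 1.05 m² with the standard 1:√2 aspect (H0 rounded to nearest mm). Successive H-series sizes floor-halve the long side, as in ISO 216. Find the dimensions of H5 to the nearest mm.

152 × 215 mm

Let H0's short side be w mm. w · w√2 = 1.05 m² = 1,050,000 mm², so w ≈ 861.7 mm and w√2 ≈ 1218.6 mm → H0 = 862 × 1219 mm.
H1: ⌊1219/2⌋ × 862 = 609 × 862 mm
H2: ⌊862/2⌋ × 609 = 431 × 609 mm
H3: ⌊609/2⌋ × 431 = 304 × 431 mm
H4: ⌊431/2⌋ × 304 = 215 × 304 mm
H5: ⌊304/2⌋ × 215 = 152 × 215 mm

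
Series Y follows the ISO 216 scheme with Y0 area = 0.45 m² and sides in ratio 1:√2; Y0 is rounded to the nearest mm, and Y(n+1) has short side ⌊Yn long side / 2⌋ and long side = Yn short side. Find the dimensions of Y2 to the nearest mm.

282 × 399 mm

Let Y0's short side be w mm. w · w√2 = 0.45 m² = 450,000 mm², so w ≈ 564.1 mm and w√2 ≈ 797.7 mm → Y0 = 564 × 798 mm.
Y1: ⌊798/2⌋ × 564 = 399 × 564 mm
Y2: ⌊564/2⌋ × 399 = 282 × 399 mm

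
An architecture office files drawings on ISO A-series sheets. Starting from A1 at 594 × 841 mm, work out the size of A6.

A2: ⌊841/2⌋ × 594 = 420 × 594 mm
A3: ⌊594/2⌋ × 420 = 297 × 420 mm
A4: ⌊420/2⌋ × 297 = 210 × 297 mm
A5: ⌊297/2⌋ × 210 = 148 × 210 mm
A6: ⌊210/2⌋ × 148 = 105 × 148 mm

105 × 148 mm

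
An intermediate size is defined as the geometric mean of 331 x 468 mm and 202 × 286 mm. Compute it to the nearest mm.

259 × 366 mm

Short side: √(331 · 202) = √66862 ≈ 258.6 → 259 mm
Long side: √(468 · 286) = √133848 ≈ 365.9 → 366 mm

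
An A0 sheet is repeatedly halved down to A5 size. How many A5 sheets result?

Each ISO step halves the sheet: 1 × A0 → 2 × A1 → 4 × A2 → 8 × A3 → …
From A0 to A5 is 5 halving steps: 2^5 = 32.

32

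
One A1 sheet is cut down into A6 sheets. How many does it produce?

A1 = 594 × 841 mm; A6 = 105 × 148 mm.
Each halving step doubles the count; 5 steps from A1 to A6.
2^5 = 32.

32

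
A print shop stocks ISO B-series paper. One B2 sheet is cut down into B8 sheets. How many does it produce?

64

B2 = 500 × 707 mm; B8 = 62 × 88 mm.
Each halving step doubles the count; 6 steps from B2 to B8.
2^6 = 64.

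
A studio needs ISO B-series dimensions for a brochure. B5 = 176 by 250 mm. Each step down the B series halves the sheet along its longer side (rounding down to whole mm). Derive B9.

B6: ⌊250/2⌋ × 176 = 125 × 176 mm
B7: ⌊176/2⌋ × 125 = 88 × 125 mm
B8: ⌊125/2⌋ × 88 = 62 × 88 mm
B9: ⌊88/2⌋ × 62 = 44 × 62 mm

44 × 62 mm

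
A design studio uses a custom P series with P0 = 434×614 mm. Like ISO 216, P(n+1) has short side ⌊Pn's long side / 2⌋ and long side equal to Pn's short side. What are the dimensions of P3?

153 × 217 mm

P1: ⌊614/2⌋ × 434 = 307 × 434 mm
P2: ⌊434/2⌋ × 307 = 217 × 307 mm
P3: ⌊307/2⌋ × 217 = 153 × 217 mm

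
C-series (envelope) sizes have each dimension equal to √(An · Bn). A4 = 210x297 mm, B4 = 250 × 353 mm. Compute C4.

229 × 324 mm

Short side: √(210 · 250) = √52500 ≈ 229.1 → 229 mm
Long side: √(297 · 353) = √104841 ≈ 323.8 → 324 mm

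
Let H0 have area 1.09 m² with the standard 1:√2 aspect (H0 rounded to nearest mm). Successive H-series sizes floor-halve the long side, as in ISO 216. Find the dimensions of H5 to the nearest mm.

Let H0's short side be w mm. w · w√2 = 1.09 m² = 1,090,000 mm², so w ≈ 877.9 mm and w√2 ≈ 1241.6 mm → H0 = 878 × 1242 mm.
H1: ⌊1242/2⌋ × 878 = 621 × 878 mm
H2: ⌊878/2⌋ × 621 = 439 × 621 mm
H3: ⌊621/2⌋ × 439 = 310 × 439 mm
H4: ⌊439/2⌋ × 310 = 219 × 310 mm
H5: ⌊310/2⌋ × 219 = 155 × 219 mm

155 × 219 mm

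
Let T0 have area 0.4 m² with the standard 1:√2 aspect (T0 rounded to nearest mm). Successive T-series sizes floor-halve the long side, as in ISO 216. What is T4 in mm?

133 × 188 mm

Let T0's short side be w mm. w · w√2 = 0.4 m² = 400,000 mm², so w ≈ 531.8 mm and w√2 ≈ 752.1 mm → T0 = 532 × 752 mm.
T1: ⌊752/2⌋ × 532 = 376 × 532 mm
T2: ⌊532/2⌋ × 376 = 266 × 376 mm
T3: ⌊376/2⌋ × 266 = 188 × 266 mm
T4: ⌊266/2⌋ × 188 = 133 × 188 mm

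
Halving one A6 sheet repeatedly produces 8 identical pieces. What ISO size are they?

8 = 2^3, so 3 halving steps.
A6 → A7 → … → A9 after 3 steps.

A9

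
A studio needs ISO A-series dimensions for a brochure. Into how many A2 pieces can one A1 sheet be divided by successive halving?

Each ISO step halves the sheet: 1 × A1 → 2 × A2
From A1 to A2 is 1 halving step: 2^1 = 2.

2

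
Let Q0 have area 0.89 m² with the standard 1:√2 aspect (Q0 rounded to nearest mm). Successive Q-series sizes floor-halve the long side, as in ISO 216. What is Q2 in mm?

396 × 561 mm

Let Q0's short side be w mm. w · w√2 = 0.89 m² = 890,000 mm², so w ≈ 793.3 mm and w√2 ≈ 1121.9 mm → Q0 = 793 × 1122 mm.
Q1: ⌊1122/2⌋ × 793 = 561 × 793 mm
Q2: ⌊793/2⌋ × 561 = 396 × 561 mm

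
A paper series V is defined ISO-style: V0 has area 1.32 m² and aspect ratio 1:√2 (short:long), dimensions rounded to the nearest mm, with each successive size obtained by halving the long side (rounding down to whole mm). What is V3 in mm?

Let V0's short side be w mm. w · w√2 = 1.32 m² = 1,320,000 mm², so w ≈ 966.1 mm and w√2 ≈ 1366.3 mm → V0 = 966 × 1366 mm.
V1: ⌊1366/2⌋ × 966 = 683 × 966 mm
V2: ⌊966/2⌋ × 683 = 483 × 683 mm
V3: ⌊683/2⌋ × 483 = 341 × 483 mm

341 × 483 mm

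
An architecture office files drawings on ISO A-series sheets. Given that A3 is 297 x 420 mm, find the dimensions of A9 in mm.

A4: ⌊420/2⌋ × 297 = 210 × 297 mm
A5: ⌊297/2⌋ × 210 = 148 × 210 mm
A6: ⌊210/2⌋ × 148 = 105 × 148 mm
A7: ⌊148/2⌋ × 105 = 74 × 105 mm
A8: ⌊105/2⌋ × 74 = 52 × 74 mm
A9: ⌊74/2⌋ × 52 = 37 × 52 mm

37 × 52 mm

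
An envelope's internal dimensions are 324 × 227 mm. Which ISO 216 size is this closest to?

Aspect ratio 324/227 ≈ 1.427 — close to the ISO √2 ≈ 1.414.
In the C-series (envelope sizes, between A and B): C4 = 229 × 324 mm.
Off by 2 mm total — nearest standard size.

C4 (229 × 324 mm)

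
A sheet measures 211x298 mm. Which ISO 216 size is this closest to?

Aspect ratio 298/211 ≈ 1.412 — close to the ISO √2 ≈ 1.414.
In the A-series (A0 area = 1 m²): A4 = 210 × 297 mm.
Off by 2 mm total — nearest standard size.

A4 (210 × 297 mm)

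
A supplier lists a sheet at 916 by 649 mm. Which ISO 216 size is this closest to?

Aspect ratio 916/649 ≈ 1.411 — close to the ISO √2 ≈ 1.414.
In the C-series (envelope sizes, between A and B): C1 = 648 × 917 mm.
Off by 2 mm total — nearest standard size.

C1 (648 × 917 mm)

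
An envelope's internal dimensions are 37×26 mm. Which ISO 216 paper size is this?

Aspect ratio 37/26 ≈ 1.423 — close to the ISO √2 ≈ 1.414.
In the A-series (A0 area = 1 m²): A10 = 26 × 37 mm.

A10 (26 × 37 mm)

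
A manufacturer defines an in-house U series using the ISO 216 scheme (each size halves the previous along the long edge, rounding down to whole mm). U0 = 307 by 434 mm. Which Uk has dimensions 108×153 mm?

U3

U0: 307 × 434 mm
U1: 217 × 307 mm
U2: 153 × 217 mm
U3: 108 × 153 mm
U4: 76 × 108 mm
→ matches U3.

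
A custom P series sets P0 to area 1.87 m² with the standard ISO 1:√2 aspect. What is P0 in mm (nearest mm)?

1150 × 1626 mm

Let the short side be w mm. Then w · w√2 = 1.87 m² = 1,870,000 mm².
w² = 1,870,000/√2, so w ≈ 1149.9 mm; long side = w√2 ≈ 1626.2 mm.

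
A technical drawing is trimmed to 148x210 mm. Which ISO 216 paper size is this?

Aspect ratio 210/148 ≈ 1.419 — close to the ISO √2 ≈ 1.414.
In the A-series (A0 area = 1 m²): A5 = 148 × 210 mm.

A5 (148 × 210 mm)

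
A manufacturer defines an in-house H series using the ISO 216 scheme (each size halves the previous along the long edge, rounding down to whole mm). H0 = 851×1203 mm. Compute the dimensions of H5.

H1: ⌊1203/2⌋ × 851 = 601 × 851 mm
H2: ⌊851/2⌋ × 601 = 425 × 601 mm
H3: ⌊601/2⌋ × 425 = 300 × 425 mm
H4: ⌊425/2⌋ × 300 = 212 × 300 mm
H5: ⌊300/2⌋ × 212 = 150 × 212 mm

150 × 212 mm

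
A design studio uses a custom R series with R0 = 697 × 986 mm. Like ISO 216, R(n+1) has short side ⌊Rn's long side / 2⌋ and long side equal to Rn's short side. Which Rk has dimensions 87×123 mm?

R6

R0: 697 × 986 mm
R1: 493 × 697 mm
R2: 348 × 493 mm
R3: 246 × 348 mm
R4: 174 × 246 mm
R5: 123 × 174 mm
R6: 87 × 123 mm
R7: 61 × 87 mm
→ matches R6.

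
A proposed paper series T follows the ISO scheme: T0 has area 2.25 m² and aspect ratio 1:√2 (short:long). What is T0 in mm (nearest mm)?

1261 × 1784 mm

Let the short side be w mm. Then w · w√2 = 2.25 m² = 2,250,000 mm².
w² = 2,250,000/√2, so w ≈ 1261.3 mm; long side = w√2 ≈ 1783.8 mm.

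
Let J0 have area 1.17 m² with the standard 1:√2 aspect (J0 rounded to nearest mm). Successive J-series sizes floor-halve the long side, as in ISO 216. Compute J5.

160 × 227 mm

Let J0's short side be w mm. w · w√2 = 1.17 m² = 1,170,000 mm², so w ≈ 909.6 mm and w√2 ≈ 1286.3 mm → J0 = 910 × 1286 mm.
J1: ⌊1286/2⌋ × 910 = 643 × 910 mm
J2: ⌊910/2⌋ × 643 = 455 × 643 mm
J3: ⌊643/2⌋ × 455 = 321 × 455 mm
J4: ⌊455/2⌋ × 321 = 227 × 321 mm
J5: ⌊321/2⌋ × 227 = 160 × 227 mm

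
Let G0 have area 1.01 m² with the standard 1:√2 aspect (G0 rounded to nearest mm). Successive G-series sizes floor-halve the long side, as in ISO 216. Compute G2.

422 × 597 mm

Let G0's short side be w mm. w · w√2 = 1.01 m² = 1,010,000 mm², so w ≈ 845.1 mm and w√2 ≈ 1195.1 mm → G0 = 845 × 1195 mm.
G1: ⌊1195/2⌋ × 845 = 597 × 845 mm
G2: ⌊845/2⌋ × 597 = 422 × 597 mm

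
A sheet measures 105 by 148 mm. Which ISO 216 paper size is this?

A6 (105 × 148 mm)

Aspect ratio 148/105 ≈ 1.410 — close to the ISO √2 ≈ 1.414.
In the A-series (A0 area = 1 m²): A6 = 105 × 148 mm.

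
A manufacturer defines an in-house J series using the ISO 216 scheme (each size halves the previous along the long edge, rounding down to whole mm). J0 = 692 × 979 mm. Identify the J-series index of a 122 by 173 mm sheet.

J5

J0: 692 × 979 mm
J1: 489 × 692 mm
J2: 346 × 489 mm
J3: 244 × 346 mm
J4: 173 × 244 mm
J5: 122 × 173 mm
J6: 86 × 122 mm
→ matches J5.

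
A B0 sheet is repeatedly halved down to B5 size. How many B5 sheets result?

Each ISO step halves the sheet: 1 × B0 → 2 × B1 → 4 × B2 → 8 × B3 → …
From B0 to B5 is 5 halving steps: 2^5 = 32.

32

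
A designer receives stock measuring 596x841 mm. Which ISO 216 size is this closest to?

Aspect ratio 841/596 ≈ 1.411 — close to the ISO √2 ≈ 1.414.
In the A-series (A0 area = 1 m²): A1 = 594 × 841 mm.
Off by 2 mm total — nearest standard size.

A1 (594 × 841 mm)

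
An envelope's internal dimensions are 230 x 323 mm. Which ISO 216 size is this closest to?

C4 (229 × 324 mm)

Aspect ratio 323/230 ≈ 1.404 — close to the ISO √2 ≈ 1.414.
In the C-series (envelope sizes, between A and B): C4 = 229 × 324 mm.
Off by 2 mm total — nearest standard size.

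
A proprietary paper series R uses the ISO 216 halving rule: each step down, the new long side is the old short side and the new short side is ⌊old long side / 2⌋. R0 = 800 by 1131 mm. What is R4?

200 × 282 mm

R1 = 565 × 800 mm (from R0 by 1 halving).
R2: ⌊800/2⌋ × 565 = 400 × 565 mm
R3: ⌊565/2⌋ × 400 = 282 × 400 mm
R4: ⌊400/2⌋ × 282 = 200 × 282 mm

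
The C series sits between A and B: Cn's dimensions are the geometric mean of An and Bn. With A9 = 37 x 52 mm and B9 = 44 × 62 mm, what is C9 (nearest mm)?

40 × 57 mm

Short side: √(37 · 44) = √1628 ≈ 40.3 → 40 mm
Long side: √(52 · 62) = √3224 ≈ 56.8 → 57 mm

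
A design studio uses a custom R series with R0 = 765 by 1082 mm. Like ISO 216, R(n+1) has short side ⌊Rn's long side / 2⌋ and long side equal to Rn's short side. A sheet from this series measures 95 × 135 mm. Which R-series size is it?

R0: 765 × 1082 mm
R1: 541 × 765 mm
R2: 382 × 541 mm
R3: 270 × 382 mm
R4: 191 × 270 mm
R5: 135 × 191 mm
R6: 95 × 135 mm
R7: 67 × 95 mm
→ matches R6.

R6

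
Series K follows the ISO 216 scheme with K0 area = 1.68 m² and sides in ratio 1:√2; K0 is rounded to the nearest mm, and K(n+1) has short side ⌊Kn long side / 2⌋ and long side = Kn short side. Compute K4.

272 × 385 mm

Let K0's short side be w mm. w · w√2 = 1.68 m² = 1,680,000 mm², so w ≈ 1089.9 mm and w√2 ≈ 1541.4 mm → K0 = 1090 × 1541 mm.
K1: ⌊1541/2⌋ × 1090 = 770 × 1090 mm
K2: ⌊1090/2⌋ × 770 = 545 × 770 mm
K3: ⌊770/2⌋ × 545 = 385 × 545 mm
K4: ⌊545/2⌋ × 385 = 272 × 385 mm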